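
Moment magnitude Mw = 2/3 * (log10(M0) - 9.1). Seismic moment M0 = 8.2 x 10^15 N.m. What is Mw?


log10(M0) = log10(8.2 x 10^15) = 15.9138
Mw = 2/3 * (15.9138 - 9.1)
= 2/3 * 6.8138
= 4.54

4.54


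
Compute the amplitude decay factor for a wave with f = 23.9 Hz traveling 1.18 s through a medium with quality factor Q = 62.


pi*f*t/Q = pi*23.9*1.18/62 = 1.429019
A/A0 = exp(-1.429019) = 0.239544

0.239544


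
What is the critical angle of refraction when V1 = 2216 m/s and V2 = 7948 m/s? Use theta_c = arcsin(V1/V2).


V1/V2 = 2216/7948 = 0.278812
theta_c = arcsin(0.278812) = 16.1893 degrees

16.1893


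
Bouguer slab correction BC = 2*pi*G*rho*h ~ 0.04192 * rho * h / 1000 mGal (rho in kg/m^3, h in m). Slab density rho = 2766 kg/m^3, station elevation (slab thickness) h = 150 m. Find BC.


BC = 0.04192 * rho * h / 1000
= 0.04192 * 2766 * 150 / 1000
= 17.3926 mGal

17.3926


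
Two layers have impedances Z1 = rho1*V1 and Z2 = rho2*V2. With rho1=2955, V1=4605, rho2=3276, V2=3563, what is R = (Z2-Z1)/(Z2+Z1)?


Z1 = 2955 * 4605 = 13607775
Z2 = 3276 * 3563 = 11672388
R = (11672388 - 13607775) / (11672388 + 13607775) = -1935387 / 25280163 = -0.0766

-0.0766


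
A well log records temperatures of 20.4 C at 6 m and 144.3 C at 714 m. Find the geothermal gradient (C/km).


dT = 144.3 - 20.4 = 123.9 C
dz = 714 - 6 = 708 m
gradient = dT/dz * 1000 = 123.9/708 * 1000 = 175.0 C/km

175.0


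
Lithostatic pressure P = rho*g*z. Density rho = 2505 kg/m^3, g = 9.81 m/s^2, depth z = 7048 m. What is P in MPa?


P = rho * g * z / 1e6
= 2505 * 9.81 * 7048 / 1e6
= 173197904.4 / 1e6
= 173.1979 MPa

173.1979


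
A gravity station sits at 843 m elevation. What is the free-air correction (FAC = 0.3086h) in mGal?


FAC = 0.3086 * h
= 0.3086 * 843
= 260.1498 mGal

260.1498


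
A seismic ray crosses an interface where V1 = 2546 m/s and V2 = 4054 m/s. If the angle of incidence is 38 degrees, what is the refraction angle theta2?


sin(theta1) = sin(38 deg) = 0.615661
sin(theta2) = V2/V1 * sin(theta1) = 4054/2546 * 0.615661 = 0.980319
theta2 = arcsin(0.980319) = 78.6138 degrees

78.6138


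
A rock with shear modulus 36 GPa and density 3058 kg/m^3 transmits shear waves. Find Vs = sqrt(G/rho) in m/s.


Convert G to Pa: G = 36e9 Pa
Compute G/rho = 36e9 / 3058 = 11772400.2616
Vs = sqrt(11772400.2616) = 3431.09 m/s

3431.09


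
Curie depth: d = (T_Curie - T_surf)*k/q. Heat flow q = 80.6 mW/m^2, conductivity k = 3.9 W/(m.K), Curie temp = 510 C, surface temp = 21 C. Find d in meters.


T_Curie - T_surf = 510 - 21 = 489 C
Convert q to W/m^2: 80.6 mW/m^2 = 0.0806 W/m^2
d = 489 * 3.9 / 0.0806 = 23661.29 m

23661.29


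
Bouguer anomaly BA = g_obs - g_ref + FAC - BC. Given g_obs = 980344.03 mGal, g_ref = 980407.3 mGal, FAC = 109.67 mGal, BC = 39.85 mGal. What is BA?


BA = g_obs - g_ref + FAC - BC
= 980344.03 - 980407.3 + 109.67 - 39.85
= 6.55 mGal

6.55


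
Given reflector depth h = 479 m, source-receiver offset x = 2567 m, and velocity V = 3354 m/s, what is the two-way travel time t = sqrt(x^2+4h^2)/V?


x^2 + 4h^2 = 2567^2 + 4*479^2 = 6589489 + 917764 = 7507253
sqrt(7507253) = 2739.9367
t = 2739.9367 / 3354 = 0.8169 s

0.8169


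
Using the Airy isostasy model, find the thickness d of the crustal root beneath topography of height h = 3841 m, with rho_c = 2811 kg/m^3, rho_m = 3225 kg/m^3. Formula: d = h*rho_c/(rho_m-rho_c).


rho_m - rho_c = 3225 - 2811 = 414
d = 3841 * 2811 / 414
= 10797051 / 414
= 26079.83 m

26079.83


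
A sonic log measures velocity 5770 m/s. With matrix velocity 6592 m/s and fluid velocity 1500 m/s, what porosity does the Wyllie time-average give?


1/V - 1/Vm = 1/5770 - 1/6592 = 2.161e-05
1/Vf - 1/Vm = 1/1500 - 1/6592 = 0.00051497
phi = 2.161e-05 / 0.00051497 = 0.042

0.042


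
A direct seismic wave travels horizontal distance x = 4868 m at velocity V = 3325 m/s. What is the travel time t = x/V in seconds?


t = x / V
= 4868 / 3325
= 1.4641 s

1.4641


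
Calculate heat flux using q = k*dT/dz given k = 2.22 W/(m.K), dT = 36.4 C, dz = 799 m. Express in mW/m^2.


q = k * dT / dz * 1000
= 2.22 * 36.4 / 799 * 1000
= 0.101136 * 1000
= 101.1364 mW/m^2

101.1364


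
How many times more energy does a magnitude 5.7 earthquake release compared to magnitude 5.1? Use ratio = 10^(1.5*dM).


M2 - M1 = 5.7 - 5.1 = 0.6
1.5 * 0.6 = 0.9
ratio = 10^0.9 = 7.94

7.94


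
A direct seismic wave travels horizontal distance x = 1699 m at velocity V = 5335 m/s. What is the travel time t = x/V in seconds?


t = x / V
= 1699 / 5335
= 0.3185 s

0.3185


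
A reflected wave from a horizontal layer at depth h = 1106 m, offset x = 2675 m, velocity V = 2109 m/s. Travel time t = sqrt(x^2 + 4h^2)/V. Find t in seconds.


x^2 + 4h^2 = 2675^2 + 4*1106^2 = 7155625 + 4892944 = 12048569
sqrt(12048569) = 3471.1049
t = 3471.1049 / 2109 = 1.6459 s

1.6459


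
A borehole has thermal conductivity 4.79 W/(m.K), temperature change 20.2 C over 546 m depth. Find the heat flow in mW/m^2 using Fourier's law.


q = k * dT / dz * 1000
= 4.79 * 20.2 / 546 * 1000
= 0.177212 * 1000
= 177.2125 mW/m^2

177.2125


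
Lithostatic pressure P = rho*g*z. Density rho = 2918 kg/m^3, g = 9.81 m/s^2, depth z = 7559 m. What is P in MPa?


P = rho * g * z / 1e6
= 2918 * 9.81 * 7559 / 1e6
= 216380759.22 / 1e6
= 216.3808 MPa

216.3808


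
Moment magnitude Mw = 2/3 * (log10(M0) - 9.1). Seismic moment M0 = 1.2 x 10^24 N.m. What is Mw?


log10(M0) = log10(1.2 x 10^24) = 24.0792
Mw = 2/3 * (24.0792 - 9.1)
= 2/3 * 14.9792
= 9.99

9.99


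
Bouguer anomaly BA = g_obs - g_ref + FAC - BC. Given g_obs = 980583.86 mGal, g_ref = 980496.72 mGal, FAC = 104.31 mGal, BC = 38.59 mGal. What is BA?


BA = g_obs - g_ref + FAC - BC
= 980583.86 - 980496.72 + 104.31 - 38.59
= 152.86 mGal

152.86


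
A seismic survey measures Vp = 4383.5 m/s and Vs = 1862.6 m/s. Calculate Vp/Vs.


Vp/Vs = 4383.5 / 1862.6
= 2.3534

2.3534


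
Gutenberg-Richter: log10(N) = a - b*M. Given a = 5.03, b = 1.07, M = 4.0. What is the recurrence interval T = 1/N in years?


log10(N) = 5.03 - 1.07*4.0 = 0.75
N = 10^0.75 = 5.623413
T = 1/N = 1/5.623413 = 0.1778 years

0.1778


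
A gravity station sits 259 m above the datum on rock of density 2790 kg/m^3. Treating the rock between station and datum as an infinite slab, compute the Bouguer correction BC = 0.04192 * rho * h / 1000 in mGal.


BC = 0.04192 * rho * h / 1000
= 0.04192 * 2790 * 259 / 1000
= 30.2918 mGal

30.2918


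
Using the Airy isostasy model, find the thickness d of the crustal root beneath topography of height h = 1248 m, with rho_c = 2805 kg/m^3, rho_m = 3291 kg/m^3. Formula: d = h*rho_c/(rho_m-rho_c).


rho_m - rho_c = 3291 - 2805 = 486
d = 1248 * 2805 / 486
= 3500640 / 486
= 7202.96 m

7202.96


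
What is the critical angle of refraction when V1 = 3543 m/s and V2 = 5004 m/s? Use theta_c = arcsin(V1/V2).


V1/V2 = 3543/5004 = 0.708034
theta_c = arcsin(0.708034) = 45.0751 degrees

45.0751


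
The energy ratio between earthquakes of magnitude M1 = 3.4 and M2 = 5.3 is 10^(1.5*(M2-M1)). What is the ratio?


M2 - M1 = 5.3 - 3.4 = 1.9
1.5 * 1.9 = 2.85
ratio = 10^2.85 = 707.95

707.95


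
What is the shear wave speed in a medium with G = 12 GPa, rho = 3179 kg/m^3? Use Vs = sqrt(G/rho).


Convert G to Pa: G = 12e9 Pa
Compute G/rho = 12e9 / 3179 = 3774771.9409
Vs = sqrt(3774771.9409) = 1942.88 m/s

1942.88


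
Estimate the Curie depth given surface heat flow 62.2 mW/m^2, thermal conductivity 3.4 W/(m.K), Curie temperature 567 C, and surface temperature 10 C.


T_Curie - T_surf = 567 - 10 = 557 C
Convert q to W/m^2: 62.2 mW/m^2 = 0.0622 W/m^2
d = 557 * 3.4 / 0.0622 = 30446.95 m

30446.95


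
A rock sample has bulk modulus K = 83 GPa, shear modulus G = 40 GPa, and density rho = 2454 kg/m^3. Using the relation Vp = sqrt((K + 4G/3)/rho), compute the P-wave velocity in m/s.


First compute the effective modulus:
K + 4G/3 = 83e9 + 4*40e9/3 = 136333333333.33 Pa
Then divide by density:
136333333333.33 / 2454 = 55555555.5556 Pa/(kg/m^3)
Take the square root:
Vp = sqrt(55555555.5556) = 7453.56 m/s

7453.56


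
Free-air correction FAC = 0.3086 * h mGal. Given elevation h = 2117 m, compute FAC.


FAC = 0.3086 * h
= 0.3086 * 2117
= 653.3062 mGal

653.3062


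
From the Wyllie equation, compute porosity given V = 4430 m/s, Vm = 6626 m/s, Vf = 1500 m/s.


1/V - 1/Vm = 1/4430 - 1/6626 = 7.481e-05
1/Vf - 1/Vm = 1/1500 - 1/6626 = 0.00051575
phi = 7.481e-05 / 0.00051575 = 0.1451

0.1451


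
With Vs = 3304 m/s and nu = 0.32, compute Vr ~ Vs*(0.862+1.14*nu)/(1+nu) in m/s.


Numerator factor = 0.862 + 1.14*0.32 = 1.2268
Denominator = 1 + 0.32 = 1.32
Vr = 3304 * 1.2268 / 1.32 = 3070.72 m/s

3070.72


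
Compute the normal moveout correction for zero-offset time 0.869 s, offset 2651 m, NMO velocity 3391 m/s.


x/Vnmo = 2651/3391 = 0.781775
(x/Vnmo)^2 = 0.611173
t0^2 = 0.755161
sqrt(0.755161 + 0.611173) = 1.168903
dt = 1.168903 - 0.869 = 0.299903

0.299903


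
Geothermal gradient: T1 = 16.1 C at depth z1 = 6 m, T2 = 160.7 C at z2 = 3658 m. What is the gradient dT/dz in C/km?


dT = 160.7 - 16.1 = 144.6 C
dz = 3658 - 6 = 3652 m
gradient = dT/dz * 1000 = 144.6/3652 * 1000 = 39.5947 C/km

39.5947


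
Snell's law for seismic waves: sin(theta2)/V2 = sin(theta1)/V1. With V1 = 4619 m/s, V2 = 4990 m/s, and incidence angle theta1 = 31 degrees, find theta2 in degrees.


sin(theta1) = sin(31 deg) = 0.515038
sin(theta2) = V2/V1 * sin(theta1) = 4990/4619 * 0.515038 = 0.556406
theta2 = arcsin(0.556406) = 33.8076 degrees

33.8076


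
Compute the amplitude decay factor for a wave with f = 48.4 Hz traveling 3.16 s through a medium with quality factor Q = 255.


pi*f*t/Q = pi*48.4*3.16/255 = 1.884266
A/A0 = exp(-1.884266) = 0.151941

0.151941


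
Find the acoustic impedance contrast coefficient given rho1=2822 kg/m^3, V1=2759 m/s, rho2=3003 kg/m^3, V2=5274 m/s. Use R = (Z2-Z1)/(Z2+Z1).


Z1 = 2822 * 2759 = 7785898
Z2 = 3003 * 5274 = 15837822
R = (15837822 - 7785898) / (15837822 + 7785898) = 8051924 / 23623720 = 0.3408

0.3408


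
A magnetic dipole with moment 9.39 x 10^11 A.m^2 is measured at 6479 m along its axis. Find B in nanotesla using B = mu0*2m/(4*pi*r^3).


m = 9.39 x 10^11 = 939000000000 A.m^2
2m = 1878000000000 A.m^2
r^3 = 6479^3 = 271971840239
B = (4pi*10^-7) * 1878000000000 / (4*pi * 271971840239) * 1e9
= 2359964.401377 / 3417698941112.56 * 1e9
= 690.5127 nT

690.5127


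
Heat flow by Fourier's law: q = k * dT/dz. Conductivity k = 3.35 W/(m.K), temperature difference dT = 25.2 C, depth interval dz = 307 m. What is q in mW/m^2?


q = k * dT / dz * 1000
= 3.35 * 25.2 / 307 * 1000
= 0.274984 * 1000
= 274.9837 mW/m^2

274.9837


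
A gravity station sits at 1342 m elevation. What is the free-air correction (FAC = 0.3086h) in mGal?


FAC = 0.3086 * h
= 0.3086 * 1342
= 414.1412 mGal

414.1412


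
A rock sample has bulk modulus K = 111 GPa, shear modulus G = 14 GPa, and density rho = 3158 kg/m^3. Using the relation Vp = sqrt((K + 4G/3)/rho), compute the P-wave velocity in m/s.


First compute the effective modulus:
K + 4G/3 = 111e9 + 4*14e9/3 = 129666666666.67 Pa
Then divide by density:
129666666666.67 / 3158 = 41059742.453 Pa/(kg/m^3)
Take the square root:
Vp = sqrt(41059742.453) = 6407.79 m/s

6407.79


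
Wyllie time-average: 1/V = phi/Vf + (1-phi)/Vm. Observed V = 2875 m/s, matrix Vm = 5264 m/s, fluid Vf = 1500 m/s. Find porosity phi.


1/V - 1/Vm = 1/2875 - 1/5264 = 0.00015786
1/Vf - 1/Vm = 1/1500 - 1/5264 = 0.0004767
phi = 0.00015786 / 0.0004767 = 0.3311

0.3311


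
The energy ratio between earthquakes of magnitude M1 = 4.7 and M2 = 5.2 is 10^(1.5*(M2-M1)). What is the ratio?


M2 - M1 = 5.2 - 4.7 = 0.5
1.5 * 0.5 = 0.75
ratio = 10^0.75 = 5.62

5.62


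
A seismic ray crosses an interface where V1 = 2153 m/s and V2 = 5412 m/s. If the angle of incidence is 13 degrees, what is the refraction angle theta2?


sin(theta1) = sin(13 deg) = 0.224951
sin(theta2) = V2/V1 * sin(theta1) = 5412/2153 * 0.224951 = 0.56546
theta2 = arcsin(0.56546) = 34.4342 degrees

34.4342


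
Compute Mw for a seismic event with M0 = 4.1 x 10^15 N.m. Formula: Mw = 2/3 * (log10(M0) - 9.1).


log10(M0) = log10(4.1 x 10^15) = 15.6128
Mw = 2/3 * (15.6128 - 9.1)
= 2/3 * 6.5128
= 4.34

4.34


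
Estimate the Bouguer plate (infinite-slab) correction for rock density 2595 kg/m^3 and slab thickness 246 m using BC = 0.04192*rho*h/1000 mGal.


BC = 0.04192 * rho * h / 1000
= 0.04192 * 2595 * 246 / 1000
= 26.7605 mGal

26.7605


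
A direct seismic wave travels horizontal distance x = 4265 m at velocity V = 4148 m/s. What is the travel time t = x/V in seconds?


t = x / V
= 4265 / 4148
= 1.0282 s

1.0282


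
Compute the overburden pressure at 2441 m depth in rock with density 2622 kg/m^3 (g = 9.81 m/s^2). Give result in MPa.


P = rho * g * z / 1e6
= 2622 * 9.81 * 2441 / 1e6
= 62786962.62 / 1e6
= 62.787 MPa

62.787


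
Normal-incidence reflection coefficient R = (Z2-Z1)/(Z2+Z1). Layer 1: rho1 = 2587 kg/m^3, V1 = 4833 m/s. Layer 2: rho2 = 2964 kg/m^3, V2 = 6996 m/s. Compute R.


Z1 = 2587 * 4833 = 12502971
Z2 = 2964 * 6996 = 20736144
R = (20736144 - 12502971) / (20736144 + 12502971) = 8233173 / 33239115 = 0.2477

0.2477


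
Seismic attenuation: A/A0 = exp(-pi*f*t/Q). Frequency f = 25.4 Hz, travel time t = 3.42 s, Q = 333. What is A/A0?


pi*f*t/Q = pi*25.4*3.42/333 = 0.819531
A/A0 = exp(-0.819531) = 0.440638

0.440638


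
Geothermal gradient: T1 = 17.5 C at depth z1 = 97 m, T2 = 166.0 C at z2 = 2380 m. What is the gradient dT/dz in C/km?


dT = 166.0 - 17.5 = 148.5 C
dz = 2380 - 97 = 2283 m
gradient = dT/dz * 1000 = 148.5/2283 * 1000 = 65.046 C/km

65.046


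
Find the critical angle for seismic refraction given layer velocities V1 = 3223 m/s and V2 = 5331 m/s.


V1/V2 = 3223/5331 = 0.604577
theta_c = arcsin(0.604577) = 37.1984 degrees

37.1984


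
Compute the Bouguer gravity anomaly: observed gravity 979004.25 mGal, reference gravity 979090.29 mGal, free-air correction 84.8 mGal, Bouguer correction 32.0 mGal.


BA = g_obs - g_ref + FAC - BC
= 979004.25 - 979090.29 + 84.8 - 32.0
= -33.24 mGal

-33.24


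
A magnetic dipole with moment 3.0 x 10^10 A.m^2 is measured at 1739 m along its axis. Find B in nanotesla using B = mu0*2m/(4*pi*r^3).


m = 3.0 x 10^10 = 30000000000 A.m^2
2m = 60000000000 A.m^2
r^3 = 1739^3 = 5258946419
B = (4pi*10^-7) * 60000000000 / (4*pi * 5258946419) * 1e9
= 75398.223686 / 66085869742.21 * 1e9
= 1140.9129 nT

1140.9129


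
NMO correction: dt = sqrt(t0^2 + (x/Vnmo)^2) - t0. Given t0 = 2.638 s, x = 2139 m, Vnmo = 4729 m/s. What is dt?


x/Vnmo = 2139/4729 = 0.452316
(x/Vnmo)^2 = 0.204589
t0^2 = 6.959044
sqrt(6.959044 + 0.204589) = 2.676496
dt = 2.676496 - 2.638 = 0.038496

0.038496


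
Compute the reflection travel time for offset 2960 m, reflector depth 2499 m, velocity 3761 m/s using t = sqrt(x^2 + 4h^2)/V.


x^2 + 4h^2 = 2960^2 + 4*2499^2 = 8761600 + 24980004 = 33741604
sqrt(33741604) = 5808.7524
t = 5808.7524 / 3761 = 1.5445 s

1.5445


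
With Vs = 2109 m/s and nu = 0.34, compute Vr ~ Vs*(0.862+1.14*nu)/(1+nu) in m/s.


Numerator factor = 0.862 + 1.14*0.34 = 1.2496
Denominator = 1 + 0.34 = 1.34
Vr = 2109 * 1.2496 / 1.34 = 1966.72 m/s

1966.72


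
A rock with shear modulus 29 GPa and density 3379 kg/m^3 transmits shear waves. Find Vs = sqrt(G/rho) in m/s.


Convert G to Pa: G = 29e9 Pa
Compute G/rho = 29e9 / 3379 = 8582420.8346
Vs = sqrt(8582420.8346) = 2929.58 m/s

2929.58


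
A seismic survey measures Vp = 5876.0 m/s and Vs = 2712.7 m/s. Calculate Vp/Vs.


Vp/Vs = 5876.0 / 2712.7
= 2.1661

2.1661


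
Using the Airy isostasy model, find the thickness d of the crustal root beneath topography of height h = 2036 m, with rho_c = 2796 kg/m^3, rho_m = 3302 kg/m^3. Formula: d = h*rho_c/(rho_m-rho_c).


rho_m - rho_c = 3302 - 2796 = 506
d = 2036 * 2796 / 506
= 5692656 / 506
= 11250.31 m

11250.31


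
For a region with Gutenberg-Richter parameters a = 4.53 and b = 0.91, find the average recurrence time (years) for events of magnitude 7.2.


log10(N) = 4.53 - 0.91*7.2 = -2.022
N = 10^-2.022 = 0.009506
T = 1/N = 1/0.009506 = 105.1962 years

105.1962


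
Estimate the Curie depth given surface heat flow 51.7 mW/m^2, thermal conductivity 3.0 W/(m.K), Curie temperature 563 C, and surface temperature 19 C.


T_Curie - T_surf = 563 - 19 = 544 C
Convert q to W/m^2: 51.7 mW/m^2 = 0.0517 W/m^2
d = 544 * 3.0 / 0.0517 = 31566.73 m

31566.73


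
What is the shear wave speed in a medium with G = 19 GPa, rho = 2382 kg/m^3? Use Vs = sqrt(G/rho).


Convert G to Pa: G = 19e9 Pa
Compute G/rho = 19e9 / 2382 = 7976490.3442
Vs = sqrt(7976490.3442) = 2824.27 m/s

2824.27


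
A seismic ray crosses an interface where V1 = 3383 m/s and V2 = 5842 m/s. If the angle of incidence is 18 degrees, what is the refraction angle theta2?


sin(theta1) = sin(18 deg) = 0.309017
sin(theta2) = V2/V1 * sin(theta1) = 5842/3383 * 0.309017 = 0.533632
theta2 = arcsin(0.533632) = 32.2512 degrees

32.2512


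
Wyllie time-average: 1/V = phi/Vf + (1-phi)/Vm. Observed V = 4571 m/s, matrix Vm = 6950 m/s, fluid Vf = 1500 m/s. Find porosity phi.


1/V - 1/Vm = 1/4571 - 1/6950 = 7.489e-05
1/Vf - 1/Vm = 1/1500 - 1/6950 = 0.00052278
phi = 7.489e-05 / 0.00052278 = 0.1432

0.1432


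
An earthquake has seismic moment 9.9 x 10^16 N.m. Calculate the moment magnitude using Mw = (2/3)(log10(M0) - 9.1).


log10(M0) = log10(9.9 x 10^16) = 16.9956
Mw = 2/3 * (16.9956 - 9.1)
= 2/3 * 7.8956
= 5.26

5.26


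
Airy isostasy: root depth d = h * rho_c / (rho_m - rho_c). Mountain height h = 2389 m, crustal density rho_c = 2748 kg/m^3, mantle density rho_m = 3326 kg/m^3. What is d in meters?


rho_m - rho_c = 3326 - 2748 = 578
d = 2389 * 2748 / 578
= 6564972 / 578
= 11358.08 m

11358.08


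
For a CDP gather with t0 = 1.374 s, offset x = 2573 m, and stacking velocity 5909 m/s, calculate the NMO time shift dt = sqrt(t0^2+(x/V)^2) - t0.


x/Vnmo = 2573/5909 = 0.435437
(x/Vnmo)^2 = 0.189606
t0^2 = 1.887876
sqrt(1.887876 + 0.189606) = 1.441347
dt = 1.441347 - 1.374 = 0.067347

0.067347


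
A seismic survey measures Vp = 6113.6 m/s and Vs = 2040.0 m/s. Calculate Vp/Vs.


Vp/Vs = 6113.6 / 2040.0
= 2.9969

2.9969


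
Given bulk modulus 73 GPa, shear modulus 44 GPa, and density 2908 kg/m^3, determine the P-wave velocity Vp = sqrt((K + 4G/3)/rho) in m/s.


First compute the effective modulus:
K + 4G/3 = 73e9 + 4*44e9/3 = 131666666666.67 Pa
Then divide by density:
131666666666.67 / 2908 = 45277395.6901 Pa/(kg/m^3)
Take the square root:
Vp = sqrt(45277395.6901) = 6728.85 m/s

6728.85


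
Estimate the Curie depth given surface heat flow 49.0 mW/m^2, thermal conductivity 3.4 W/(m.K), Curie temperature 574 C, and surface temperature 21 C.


T_Curie - T_surf = 574 - 21 = 553 C
Convert q to W/m^2: 49.0 mW/m^2 = 0.049 W/m^2
d = 553 * 3.4 / 0.049 = 38371.43 m

38371.43


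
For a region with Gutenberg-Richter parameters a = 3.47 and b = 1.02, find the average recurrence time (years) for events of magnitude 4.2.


log10(N) = 3.47 - 1.02*4.2 = -0.814
N = 10^-0.814 = 0.153462
T = 1/N = 1/0.153462 = 6.5163 years

6.5163


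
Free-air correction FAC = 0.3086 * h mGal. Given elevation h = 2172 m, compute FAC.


FAC = 0.3086 * h
= 0.3086 * 2172
= 670.2792 mGal

670.2792


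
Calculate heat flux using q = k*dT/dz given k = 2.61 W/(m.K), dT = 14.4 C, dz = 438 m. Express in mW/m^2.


q = k * dT / dz * 1000
= 2.61 * 14.4 / 438 * 1000
= 0.085808 * 1000
= 85.8082 mW/m^2

85.8082


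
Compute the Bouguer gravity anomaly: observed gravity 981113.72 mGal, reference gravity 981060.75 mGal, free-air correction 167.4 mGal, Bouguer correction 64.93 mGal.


BA = g_obs - g_ref + FAC - BC
= 981113.72 - 981060.75 + 167.4 - 64.93
= 155.44 mGal

155.44


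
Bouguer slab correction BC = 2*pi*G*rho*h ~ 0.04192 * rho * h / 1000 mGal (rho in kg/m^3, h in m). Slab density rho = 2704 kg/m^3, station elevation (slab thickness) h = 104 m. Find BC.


BC = 0.04192 * rho * h / 1000
= 0.04192 * 2704 * 104 / 1000
= 11.7886 mGal

11.7886


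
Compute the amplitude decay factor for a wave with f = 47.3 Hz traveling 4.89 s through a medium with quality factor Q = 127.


pi*f*t/Q = pi*47.3*4.89/127 = 5.721582
A/A0 = exp(-5.721582) = 0.003275

0.003275


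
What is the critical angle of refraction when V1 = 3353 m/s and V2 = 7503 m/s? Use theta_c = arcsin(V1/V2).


V1/V2 = 3353/7503 = 0.446888
theta_c = arcsin(0.446888) = 26.5442 degrees

26.5442


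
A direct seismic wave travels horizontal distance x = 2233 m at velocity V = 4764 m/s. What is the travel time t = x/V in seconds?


t = x / V
= 2233 / 4764
= 0.4687 s

0.4687


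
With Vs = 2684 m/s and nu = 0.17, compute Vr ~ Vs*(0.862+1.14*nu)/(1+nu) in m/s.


Numerator factor = 0.862 + 1.14*0.17 = 1.0558
Denominator = 1 + 0.17 = 1.17
Vr = 2684 * 1.0558 / 1.17 = 2422.02 m/s

2422.02


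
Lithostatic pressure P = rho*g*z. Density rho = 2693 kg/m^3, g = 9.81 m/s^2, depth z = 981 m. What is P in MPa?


P = rho * g * z / 1e6
= 2693 * 9.81 * 981 / 1e6
= 25916381.73 / 1e6
= 25.9164 MPa

25.9164


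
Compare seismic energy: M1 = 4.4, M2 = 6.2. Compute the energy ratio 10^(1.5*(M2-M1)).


M2 - M1 = 6.2 - 4.4 = 1.8
1.5 * 1.8 = 2.7
ratio = 10^2.7 = 501.19

501.19


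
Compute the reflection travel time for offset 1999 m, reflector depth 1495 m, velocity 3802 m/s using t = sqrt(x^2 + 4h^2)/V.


x^2 + 4h^2 = 1999^2 + 4*1495^2 = 3996001 + 8940100 = 12936101
sqrt(12936101) = 3596.6792
t = 3596.6792 / 3802 = 0.946 s

0.946


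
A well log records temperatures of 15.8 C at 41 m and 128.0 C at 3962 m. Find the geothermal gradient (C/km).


dT = 128.0 - 15.8 = 112.2 C
dz = 3962 - 41 = 3921 m
gradient = dT/dz * 1000 = 112.2/3921 * 1000 = 28.6151 C/km

28.6151


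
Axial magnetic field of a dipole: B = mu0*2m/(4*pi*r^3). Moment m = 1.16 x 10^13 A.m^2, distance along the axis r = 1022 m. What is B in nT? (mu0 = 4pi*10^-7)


m = 1.16 x 10^13 = 11600000000000 A.m^2
2m = 23200000000000 A.m^2
r^3 = 1022^3 = 1067462648
B = (4pi*10^-7) * 23200000000000 / (4*pi * 1067462648) * 1e9
= 29153979.825313 / 13414131251.75 * 1e9
= 2173378.1546 nT

2173378.1546


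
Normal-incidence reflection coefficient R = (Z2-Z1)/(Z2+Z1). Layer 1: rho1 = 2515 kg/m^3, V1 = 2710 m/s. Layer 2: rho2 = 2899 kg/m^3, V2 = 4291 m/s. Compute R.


Z1 = 2515 * 2710 = 6815650
Z2 = 2899 * 4291 = 12439609
R = (12439609 - 6815650) / (12439609 + 6815650) = 5623959 / 19255259 = 0.2921

0.2921


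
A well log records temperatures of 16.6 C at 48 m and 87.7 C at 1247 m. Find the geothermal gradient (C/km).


dT = 87.7 - 16.6 = 71.1 C
dz = 1247 - 48 = 1199 m
gradient = dT/dz * 1000 = 71.1/1199 * 1000 = 59.2994 C/km

59.2994


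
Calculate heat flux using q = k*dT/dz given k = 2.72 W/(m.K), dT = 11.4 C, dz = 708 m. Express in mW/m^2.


q = k * dT / dz * 1000
= 2.72 * 11.4 / 708 * 1000
= 0.043797 * 1000
= 43.7966 mW/m^2

43.7966


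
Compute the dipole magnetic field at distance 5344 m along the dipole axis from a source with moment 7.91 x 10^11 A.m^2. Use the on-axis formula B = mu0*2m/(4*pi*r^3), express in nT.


m = 7.91 x 10^11 = 791000000000 A.m^2
2m = 1582000000000 A.m^2
r^3 = 5344^3 = 152615747584
B = (4pi*10^-7) * 1582000000000 / (4*pi * 152615747584) * 1e9
= 1987999.831192 / 1917826045728.03 * 1e9
= 1036.5903 nT

1036.5903


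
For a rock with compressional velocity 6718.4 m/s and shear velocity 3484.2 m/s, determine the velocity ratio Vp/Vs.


Vp/Vs = 6718.4 / 3484.2
= 1.9282

1.9282


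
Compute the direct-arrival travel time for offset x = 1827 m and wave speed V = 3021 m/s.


t = x / V
= 1827 / 3021
= 0.6048 s

0.6048


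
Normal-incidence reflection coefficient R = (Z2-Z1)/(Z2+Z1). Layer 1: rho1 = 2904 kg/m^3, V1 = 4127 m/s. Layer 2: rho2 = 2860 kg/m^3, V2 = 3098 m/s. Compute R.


Z1 = 2904 * 4127 = 11984808
Z2 = 2860 * 3098 = 8860280
R = (8860280 - 11984808) / (8860280 + 11984808) = -3124528 / 20845088 = -0.1499

-0.1499


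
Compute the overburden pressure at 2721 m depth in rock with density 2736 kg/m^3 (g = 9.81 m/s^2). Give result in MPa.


P = rho * g * z / 1e6
= 2736 * 9.81 * 2721 / 1e6
= 73032075.36 / 1e6
= 73.0321 MPa

73.0321


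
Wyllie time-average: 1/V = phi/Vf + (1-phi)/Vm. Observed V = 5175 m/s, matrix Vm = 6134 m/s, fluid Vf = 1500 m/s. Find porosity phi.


1/V - 1/Vm = 1/5175 - 1/6134 = 3.021e-05
1/Vf - 1/Vm = 1/1500 - 1/6134 = 0.00050364
phi = 3.021e-05 / 0.00050364 = 0.06

0.06


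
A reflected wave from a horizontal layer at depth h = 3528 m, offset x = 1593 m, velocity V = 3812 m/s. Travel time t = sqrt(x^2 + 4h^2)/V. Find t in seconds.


x^2 + 4h^2 = 1593^2 + 4*3528^2 = 2537649 + 49787136 = 52324785
sqrt(52324785) = 7233.5873
t = 7233.5873 / 3812 = 1.8976 s

1.8976


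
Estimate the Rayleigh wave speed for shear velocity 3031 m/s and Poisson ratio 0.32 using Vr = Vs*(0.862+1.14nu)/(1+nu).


Numerator factor = 0.862 + 1.14*0.32 = 1.2268
Denominator = 1 + 0.32 = 1.32
Vr = 3031 * 1.2268 / 1.32 = 2816.99 m/s

2816.99


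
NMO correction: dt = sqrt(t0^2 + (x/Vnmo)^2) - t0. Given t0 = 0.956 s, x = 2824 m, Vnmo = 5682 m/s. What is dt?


x/Vnmo = 2824/5682 = 0.497008
(x/Vnmo)^2 = 0.247017
t0^2 = 0.913936
sqrt(0.913936 + 0.247017) = 1.077475
dt = 1.077475 - 0.956 = 0.121475

0.121475


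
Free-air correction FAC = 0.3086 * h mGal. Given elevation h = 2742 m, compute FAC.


FAC = 0.3086 * h
= 0.3086 * 2742
= 846.1812 mGal

846.1812


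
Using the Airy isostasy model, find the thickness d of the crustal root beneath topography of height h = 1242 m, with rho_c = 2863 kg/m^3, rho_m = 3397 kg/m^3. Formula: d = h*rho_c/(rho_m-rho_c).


rho_m - rho_c = 3397 - 2863 = 534
d = 1242 * 2863 / 534
= 3555846 / 534
= 6658.89 m

6658.89


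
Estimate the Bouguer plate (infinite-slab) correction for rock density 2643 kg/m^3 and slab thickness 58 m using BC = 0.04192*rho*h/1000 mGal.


BC = 0.04192 * rho * h / 1000
= 0.04192 * 2643 * 58 / 1000
= 6.4261 mGal

6.4261


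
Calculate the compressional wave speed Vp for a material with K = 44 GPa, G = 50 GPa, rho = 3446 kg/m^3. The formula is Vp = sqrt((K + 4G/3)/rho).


First compute the effective modulus:
K + 4G/3 = 44e9 + 4*50e9/3 = 110666666666.67 Pa
Then divide by density:
110666666666.67 / 3446 = 32114528.9224 Pa/(kg/m^3)
Take the square root:
Vp = sqrt(32114528.9224) = 5666.97 m/s

5666.97


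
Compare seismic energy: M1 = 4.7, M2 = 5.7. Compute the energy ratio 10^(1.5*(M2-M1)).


M2 - M1 = 5.7 - 4.7 = 1.0
1.5 * 1.0 = 1.5
ratio = 10^1.5 = 31.62

31.62


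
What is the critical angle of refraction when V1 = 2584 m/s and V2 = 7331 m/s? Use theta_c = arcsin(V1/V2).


V1/V2 = 2584/7331 = 0.352476
theta_c = arcsin(0.352476) = 20.6388 degrees

20.6388


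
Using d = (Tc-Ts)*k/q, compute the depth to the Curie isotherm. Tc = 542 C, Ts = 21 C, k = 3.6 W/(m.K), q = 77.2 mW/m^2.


T_Curie - T_surf = 542 - 21 = 521 C
Convert q to W/m^2: 77.2 mW/m^2 = 0.0772 W/m^2
d = 521 * 3.6 / 0.0772 = 24295.34 m

24295.34


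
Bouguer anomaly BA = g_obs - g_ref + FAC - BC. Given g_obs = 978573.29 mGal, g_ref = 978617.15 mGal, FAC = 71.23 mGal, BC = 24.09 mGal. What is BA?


BA = g_obs - g_ref + FAC - BC
= 978573.29 - 978617.15 + 71.23 - 24.09
= 3.28 mGal

3.28


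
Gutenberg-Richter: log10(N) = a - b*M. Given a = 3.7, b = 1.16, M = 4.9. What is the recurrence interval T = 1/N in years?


log10(N) = 3.7 - 1.16*4.9 = -1.984
N = 10^-1.984 = 0.010375
T = 1/N = 1/0.010375 = 96.3829 years

96.3829


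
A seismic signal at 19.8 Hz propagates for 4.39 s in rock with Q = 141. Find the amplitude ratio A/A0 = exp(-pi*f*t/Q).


pi*f*t/Q = pi*19.8*4.39/141 = 1.936692
A/A0 = exp(-1.936692) = 0.14418

0.14418


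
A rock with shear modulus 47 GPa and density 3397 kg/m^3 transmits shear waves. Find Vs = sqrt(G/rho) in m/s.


Convert G to Pa: G = 47e9 Pa
Compute G/rho = 47e9 / 3397 = 13835737.4154
Vs = sqrt(13835737.4154) = 3719.64 m/s

3719.64


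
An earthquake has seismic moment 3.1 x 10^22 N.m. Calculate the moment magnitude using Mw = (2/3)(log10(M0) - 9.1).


log10(M0) = log10(3.1 x 10^22) = 22.4914
Mw = 2/3 * (22.4914 - 9.1)
= 2/3 * 13.3914
= 8.93

8.93


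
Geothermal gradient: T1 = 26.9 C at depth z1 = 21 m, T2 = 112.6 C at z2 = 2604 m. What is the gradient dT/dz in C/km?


dT = 112.6 - 26.9 = 85.7 C
dz = 2604 - 21 = 2583 m
gradient = dT/dz * 1000 = 85.7/2583 * 1000 = 33.1785 C/km

33.1785


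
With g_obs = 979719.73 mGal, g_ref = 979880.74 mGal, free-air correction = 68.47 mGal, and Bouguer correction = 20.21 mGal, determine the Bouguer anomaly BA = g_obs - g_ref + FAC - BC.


BA = g_obs - g_ref + FAC - BC
= 979719.73 - 979880.74 + 68.47 - 20.21
= -112.75 mGal

-112.75


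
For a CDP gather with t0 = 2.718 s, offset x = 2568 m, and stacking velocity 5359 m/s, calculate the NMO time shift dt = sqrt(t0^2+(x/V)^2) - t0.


x/Vnmo = 2568/5359 = 0.479194
(x/Vnmo)^2 = 0.229627
t0^2 = 7.387524
sqrt(7.387524 + 0.229627) = 2.759919
dt = 2.759919 - 2.718 = 0.041919

0.041919


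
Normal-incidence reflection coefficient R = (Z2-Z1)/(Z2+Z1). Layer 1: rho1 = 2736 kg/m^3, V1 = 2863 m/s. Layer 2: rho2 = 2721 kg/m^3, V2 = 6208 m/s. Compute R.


Z1 = 2736 * 2863 = 7833168
Z2 = 2721 * 6208 = 16891968
R = (16891968 - 7833168) / (16891968 + 7833168) = 9058800 / 24725136 = 0.3664

0.3664


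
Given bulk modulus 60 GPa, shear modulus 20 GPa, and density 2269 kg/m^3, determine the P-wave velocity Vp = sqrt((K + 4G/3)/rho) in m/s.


First compute the effective modulus:
K + 4G/3 = 60e9 + 4*20e9/3 = 86666666666.67 Pa
Then divide by density:
86666666666.67 / 2269 = 38195974.7319 Pa/(kg/m^3)
Take the square root:
Vp = sqrt(38195974.7319) = 6180.29 m/s

6180.29


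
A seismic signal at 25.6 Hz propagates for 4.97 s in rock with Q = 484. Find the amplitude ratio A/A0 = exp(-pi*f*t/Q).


pi*f*t/Q = pi*25.6*4.97/484 = 0.825849
A/A0 = exp(-0.825849) = 0.437863

0.437863


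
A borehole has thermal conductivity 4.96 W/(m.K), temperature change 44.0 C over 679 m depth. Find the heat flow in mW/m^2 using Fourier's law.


q = k * dT / dz * 1000
= 4.96 * 44.0 / 679 * 1000
= 0.321414 * 1000
= 321.4138 mW/m^2

321.4138


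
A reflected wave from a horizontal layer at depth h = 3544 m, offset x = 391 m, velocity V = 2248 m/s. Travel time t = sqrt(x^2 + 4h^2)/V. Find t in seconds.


x^2 + 4h^2 = 391^2 + 4*3544^2 = 152881 + 50239744 = 50392625
sqrt(50392625) = 7098.7763
t = 7098.7763 / 2248 = 3.1578 s

3.1578


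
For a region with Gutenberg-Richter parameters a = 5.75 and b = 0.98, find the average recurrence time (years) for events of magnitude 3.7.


log10(N) = 5.75 - 0.98*3.7 = 2.124
N = 10^2.124 = 133.045442
T = 1/N = 1/133.045442 = 0.0075 years

0.0075


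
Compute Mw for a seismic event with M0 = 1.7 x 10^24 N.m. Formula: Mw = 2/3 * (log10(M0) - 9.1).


log10(M0) = log10(1.7 x 10^24) = 24.2304
Mw = 2/3 * (24.2304 - 9.1)
= 2/3 * 15.1304
= 10.09

10.09


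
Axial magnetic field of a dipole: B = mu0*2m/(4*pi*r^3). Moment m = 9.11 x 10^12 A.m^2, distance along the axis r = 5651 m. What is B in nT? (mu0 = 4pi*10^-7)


m = 9.11 x 10^12 = 9110000000000 A.m^2
2m = 18220000000000 A.m^2
r^3 = 5651^3 = 180457909451
B = (4pi*10^-7) * 18220000000000 / (4*pi * 180457909451) * 1e9
= 22895927.259362 / 2267700970453.73 * 1e9
= 10096.5372 nT

10096.5372


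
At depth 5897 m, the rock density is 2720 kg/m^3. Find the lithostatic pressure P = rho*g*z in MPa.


P = rho * g * z / 1e6
= 2720 * 9.81 * 5897 / 1e6
= 157350830.4 / 1e6
= 157.3508 MPa

157.3508


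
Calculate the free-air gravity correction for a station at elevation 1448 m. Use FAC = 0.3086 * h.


FAC = 0.3086 * h
= 0.3086 * 1448
= 446.8528 mGal

446.8528


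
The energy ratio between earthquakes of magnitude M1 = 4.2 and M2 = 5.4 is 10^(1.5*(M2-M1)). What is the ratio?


M2 - M1 = 5.4 - 4.2 = 1.2
1.5 * 1.2 = 1.8
ratio = 10^1.8 = 63.1

63.1


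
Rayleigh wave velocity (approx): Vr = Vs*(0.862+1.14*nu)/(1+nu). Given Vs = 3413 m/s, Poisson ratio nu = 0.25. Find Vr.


Numerator factor = 0.862 + 1.14*0.25 = 1.147
Denominator = 1 + 0.25 = 1.25
Vr = 3413 * 1.147 / 1.25 = 3131.77 m/s

3131.77


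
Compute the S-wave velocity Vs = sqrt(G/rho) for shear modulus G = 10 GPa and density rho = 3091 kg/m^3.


Convert G to Pa: G = 10e9 Pa
Compute G/rho = 10e9 / 3091 = 3235198.9647
Vs = sqrt(3235198.9647) = 1798.67 m/s

1798.67


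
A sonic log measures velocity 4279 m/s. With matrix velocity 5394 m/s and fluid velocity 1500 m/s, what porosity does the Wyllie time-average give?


1/V - 1/Vm = 1/4279 - 1/5394 = 4.831e-05
1/Vf - 1/Vm = 1/1500 - 1/5394 = 0.00048128
phi = 4.831e-05 / 0.00048128 = 0.1004

0.1004


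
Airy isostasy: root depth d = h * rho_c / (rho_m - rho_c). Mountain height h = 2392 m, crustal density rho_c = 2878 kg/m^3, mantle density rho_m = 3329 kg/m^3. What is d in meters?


rho_m - rho_c = 3329 - 2878 = 451
d = 2392 * 2878 / 451
= 6884176 / 451
= 15264.25 m

15264.25


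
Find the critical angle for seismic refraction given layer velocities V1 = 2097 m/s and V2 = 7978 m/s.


V1/V2 = 2097/7978 = 0.262848
theta_c = arcsin(0.262848) = 15.2391 degrees

15.2391


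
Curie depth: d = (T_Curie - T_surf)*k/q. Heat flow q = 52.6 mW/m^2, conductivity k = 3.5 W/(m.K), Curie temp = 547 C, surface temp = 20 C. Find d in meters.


T_Curie - T_surf = 547 - 20 = 527 C
Convert q to W/m^2: 52.6 mW/m^2 = 0.0526 W/m^2
d = 527 * 3.5 / 0.0526 = 35066.54 m

35066.54


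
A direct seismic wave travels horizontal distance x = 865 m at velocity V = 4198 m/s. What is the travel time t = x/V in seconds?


t = x / V
= 865 / 4198
= 0.2061 s

0.2061


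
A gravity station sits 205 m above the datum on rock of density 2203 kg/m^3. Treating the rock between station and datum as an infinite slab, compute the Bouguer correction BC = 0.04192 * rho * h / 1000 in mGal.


BC = 0.04192 * rho * h / 1000
= 0.04192 * 2203 * 205 / 1000
= 18.9317 mGal

18.9317


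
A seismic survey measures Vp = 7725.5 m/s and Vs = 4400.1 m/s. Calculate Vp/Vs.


Vp/Vs = 7725.5 / 4400.1
= 1.7558

1.7558


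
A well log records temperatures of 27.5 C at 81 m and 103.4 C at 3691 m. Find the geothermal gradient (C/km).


dT = 103.4 - 27.5 = 75.9 C
dz = 3691 - 81 = 3610 m
gradient = dT/dz * 1000 = 75.9/3610 * 1000 = 21.0249 C/km

21.0249


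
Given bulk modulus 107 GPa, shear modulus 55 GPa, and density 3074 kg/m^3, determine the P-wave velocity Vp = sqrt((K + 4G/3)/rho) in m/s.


First compute the effective modulus:
K + 4G/3 = 107e9 + 4*55e9/3 = 180333333333.33 Pa
Then divide by density:
180333333333.33 / 3074 = 58664064.1943 Pa/(kg/m^3)
Take the square root:
Vp = sqrt(58664064.1943) = 7659.25 m/s

7659.25


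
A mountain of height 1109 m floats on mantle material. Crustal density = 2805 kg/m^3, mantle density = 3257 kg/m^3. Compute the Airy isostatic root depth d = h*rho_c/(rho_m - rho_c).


rho_m - rho_c = 3257 - 2805 = 452
d = 1109 * 2805 / 452
= 3110745 / 452
= 6882.18 m

6882.18


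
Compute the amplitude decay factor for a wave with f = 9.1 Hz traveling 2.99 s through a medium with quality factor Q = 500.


pi*f*t/Q = pi*9.1*2.99/500 = 0.170959
A/A0 = exp(-0.170959) = 0.842856

0.842856


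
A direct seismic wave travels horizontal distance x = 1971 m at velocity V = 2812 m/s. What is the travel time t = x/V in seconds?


t = x / V
= 1971 / 2812
= 0.7009 s

0.7009


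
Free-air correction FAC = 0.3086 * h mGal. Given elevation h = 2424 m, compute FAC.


FAC = 0.3086 * h
= 0.3086 * 2424
= 748.0464 mGal

748.0464


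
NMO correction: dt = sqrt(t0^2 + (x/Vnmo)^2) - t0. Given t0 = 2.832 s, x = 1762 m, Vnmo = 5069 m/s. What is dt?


x/Vnmo = 1762/5069 = 0.347603
(x/Vnmo)^2 = 0.120828
t0^2 = 8.020224
sqrt(8.020224 + 0.120828) = 2.853253
dt = 2.853253 - 2.832 = 0.021253

0.021253


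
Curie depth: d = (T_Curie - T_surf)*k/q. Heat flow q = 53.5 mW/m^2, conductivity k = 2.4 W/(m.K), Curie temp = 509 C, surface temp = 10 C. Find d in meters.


T_Curie - T_surf = 509 - 10 = 499 C
Convert q to W/m^2: 53.5 mW/m^2 = 0.0535 W/m^2
d = 499 * 2.4 / 0.0535 = 22385.05 m

22385.05


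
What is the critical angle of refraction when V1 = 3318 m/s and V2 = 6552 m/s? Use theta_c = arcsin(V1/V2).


V1/V2 = 3318/6552 = 0.50641
theta_c = arcsin(0.50641) = 30.425 degrees

30.425


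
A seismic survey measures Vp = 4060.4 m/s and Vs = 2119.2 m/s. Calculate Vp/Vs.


Vp/Vs = 4060.4 / 2119.2
= 1.916

1.916


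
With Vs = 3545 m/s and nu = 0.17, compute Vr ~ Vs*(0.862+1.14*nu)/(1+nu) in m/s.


Numerator factor = 0.862 + 1.14*0.17 = 1.0558
Denominator = 1 + 0.17 = 1.17
Vr = 3545 * 1.0558 / 1.17 = 3198.98 m/s

3198.98


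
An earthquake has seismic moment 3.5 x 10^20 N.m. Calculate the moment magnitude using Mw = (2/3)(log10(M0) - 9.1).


log10(M0) = log10(3.5 x 10^20) = 20.5441
Mw = 2/3 * (20.5441 - 9.1)
= 2/3 * 11.4441
= 7.63

7.63


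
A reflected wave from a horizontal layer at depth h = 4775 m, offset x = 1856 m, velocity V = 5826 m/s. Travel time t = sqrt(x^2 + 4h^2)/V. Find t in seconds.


x^2 + 4h^2 = 1856^2 + 4*4775^2 = 3444736 + 91202500 = 94647236
sqrt(94647236) = 9728.6811
t = 9728.6811 / 5826 = 1.6699 s

1.6699


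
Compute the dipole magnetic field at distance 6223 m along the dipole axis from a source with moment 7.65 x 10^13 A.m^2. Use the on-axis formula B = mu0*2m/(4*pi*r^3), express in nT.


m = 7.65 x 10^13 = 76500000000000 A.m^2
2m = 153000000000000 A.m^2
r^3 = 6223^3 = 240990211567
B = (4pi*10^-7) * 153000000000000 / (4*pi * 240990211567) * 1e9
= 192265470.399695 / 3028372312983.75 * 1e9
= 63488.0558 nT

63488.0558


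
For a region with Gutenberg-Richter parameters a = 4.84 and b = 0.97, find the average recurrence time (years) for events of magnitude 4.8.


log10(N) = 4.84 - 0.97*4.8 = 0.184
N = 10^0.184 = 1.527566
T = 1/N = 1/1.527566 = 0.6546 years

0.6546


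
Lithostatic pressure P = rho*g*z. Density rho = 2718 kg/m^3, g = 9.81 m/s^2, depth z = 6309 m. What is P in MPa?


P = rho * g * z / 1e6
= 2718 * 9.81 * 6309 / 1e6
= 168220526.22 / 1e6
= 168.2205 MPa

168.2205


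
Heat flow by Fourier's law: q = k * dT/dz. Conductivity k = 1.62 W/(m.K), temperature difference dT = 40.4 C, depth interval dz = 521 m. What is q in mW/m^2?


q = k * dT / dz * 1000
= 1.62 * 40.4 / 521 * 1000
= 0.12562 * 1000
= 125.62 mW/m^2

125.62


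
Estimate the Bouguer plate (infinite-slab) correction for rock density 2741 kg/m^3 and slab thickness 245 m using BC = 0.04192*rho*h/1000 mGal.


BC = 0.04192 * rho * h / 1000
= 0.04192 * 2741 * 245 / 1000
= 28.1512 mGal

28.1512


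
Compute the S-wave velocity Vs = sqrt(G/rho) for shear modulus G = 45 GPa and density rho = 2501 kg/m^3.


Convert G to Pa: G = 45e9 Pa
Compute G/rho = 45e9 / 2501 = 17992802.8788
Vs = sqrt(17992802.8788) = 4241.79 m/s

4241.79


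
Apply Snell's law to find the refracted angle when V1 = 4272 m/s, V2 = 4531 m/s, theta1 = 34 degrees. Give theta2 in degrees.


sin(theta1) = sin(34 deg) = 0.559193
sin(theta2) = V2/V1 * sin(theta1) = 4531/4272 * 0.559193 = 0.593095
theta2 = arcsin(0.593095) = 36.377 degrees

36.377


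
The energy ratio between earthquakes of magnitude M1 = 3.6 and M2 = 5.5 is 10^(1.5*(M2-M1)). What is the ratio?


M2 - M1 = 5.5 - 3.6 = 1.9
1.5 * 1.9 = 2.85
ratio = 10^2.85 = 707.95

707.95


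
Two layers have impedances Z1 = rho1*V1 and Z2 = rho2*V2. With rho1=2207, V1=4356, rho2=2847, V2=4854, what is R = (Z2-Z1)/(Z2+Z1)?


Z1 = 2207 * 4356 = 9613692
Z2 = 2847 * 4854 = 13819338
R = (13819338 - 9613692) / (13819338 + 9613692) = 4205646 / 23433030 = 0.1795

0.1795
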